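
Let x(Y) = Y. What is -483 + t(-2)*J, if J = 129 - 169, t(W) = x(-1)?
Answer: -443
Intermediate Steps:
t(W) = -1
J = -40
-483 + t(-2)*J = -483 - 1*(-40) = -483 + 40 = -443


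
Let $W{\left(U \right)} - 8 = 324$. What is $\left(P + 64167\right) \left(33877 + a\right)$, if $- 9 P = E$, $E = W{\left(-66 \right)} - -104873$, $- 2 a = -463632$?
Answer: $\frac{125486272514}{9} \approx 1.3943 \cdot 10^{10}$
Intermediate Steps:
$a = 231816$ ($a = \left(- \frac{1}{2}\right) \left(-463632\right) = 231816$)
$W{\left(U \right)} = 332$ ($W{\left(U \right)} = 8 + 324 = 332$)
$E = 105205$ ($E = 332 - -104873 = 332 + 104873 = 105205$)
$P = - \frac{105205}{9}$ ($P = \left(- \frac{1}{9}\right) 105205 = - \frac{105205}{9} \approx -11689.0$)
$\left(P + 64167\right) \left(33877 + a\right) = \left(- \frac{105205}{9} + 64167\right) \left(33877 + 231816\right) = \frac{472298}{9} \cdot 265693 = \frac{125486272514}{9}$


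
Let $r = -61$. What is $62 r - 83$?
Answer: $-3865$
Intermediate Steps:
$62 r - 83 = 62 \left(-61\right) - 83 = -3782 - 83 = -3865$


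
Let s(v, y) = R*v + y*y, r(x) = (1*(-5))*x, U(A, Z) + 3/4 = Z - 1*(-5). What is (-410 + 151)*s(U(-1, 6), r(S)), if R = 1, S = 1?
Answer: -36519/4 ≈ -9129.8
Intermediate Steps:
U(A, Z) = 17/4 + Z (U(A, Z) = -¾ + (Z - 1*(-5)) = -¾ + (Z + 5) = -¾ + (5 + Z) = 17/4 + Z)
r(x) = -5*x
s(v, y) = v + y² (s(v, y) = 1*v + y*y = v + y²)
(-410 + 151)*s(U(-1, 6), r(S)) = (-410 + 151)*((17/4 + 6) + (-5*1)²) = -259*(41/4 + (-5)²) = -259*(41/4 + 25) = -259*141/4 = -36519/4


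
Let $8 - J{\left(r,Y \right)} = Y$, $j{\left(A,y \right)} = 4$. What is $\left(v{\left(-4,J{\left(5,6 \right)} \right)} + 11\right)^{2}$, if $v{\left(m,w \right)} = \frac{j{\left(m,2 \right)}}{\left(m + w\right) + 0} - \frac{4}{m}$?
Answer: $100$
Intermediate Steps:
$J{\left(r,Y \right)} = 8 - Y$
$v{\left(m,w \right)} = - \frac{4}{m} + \frac{4}{m + w}$ ($v{\left(m,w \right)} = \frac{4}{\left(m + w\right) + 0} - \frac{4}{m} = \frac{4}{m + w} - \frac{4}{m} = - \frac{4}{m} + \frac{4}{m + w}$)
$\left(v{\left(-4,J{\left(5,6 \right)} \right)} + 11\right)^{2} = \left(- \frac{4 \left(8 - 6\right)}{\left(-4\right) \left(-4 + \left(8 - 6\right)\right)} + 11\right)^{2} = \left(\left(-4\right) \left(8 - 6\right) \left(- \frac{1}{4}\right) \frac{1}{-4 + \left(8 - 6\right)} + 11\right)^{2} = \left(\left(-4\right) 2 \left(- \frac{1}{4}\right) \frac{1}{-4 + 2} + 11\right)^{2} = \left(\left(-4\right) 2 \left(- \frac{1}{4}\right) \frac{1}{-2} + 11\right)^{2} = \left(\left(-4\right) 2 \left(- \frac{1}{4}\right) \left(- \frac{1}{2}\right) + 11\right)^{2} = \left(-1 + 11\right)^{2} = 10^{2} = 100$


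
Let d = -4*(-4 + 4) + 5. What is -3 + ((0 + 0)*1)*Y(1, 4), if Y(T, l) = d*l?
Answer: -3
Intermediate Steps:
d = 5 (d = -4*0 + 5 = 0 + 5 = 5)
Y(T, l) = 5*l
-3 + ((0 + 0)*1)*Y(1, 4) = -3 + ((0 + 0)*1)*(5*4) = -3 + (0*1)*20 = -3 + 0*20 = -3 + 0 = -3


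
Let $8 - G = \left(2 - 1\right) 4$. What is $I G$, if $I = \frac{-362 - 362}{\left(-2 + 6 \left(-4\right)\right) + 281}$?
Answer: $- \frac{2896}{255} \approx -11.357$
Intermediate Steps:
$G = 4$ ($G = 8 - \left(2 - 1\right) 4 = 8 - 1 \cdot 4 = 8 - 4 = 4$)
$I = - \frac{724}{255}$ ($I = - \frac{724}{\left(-2 - 24\right) + 281} = - \frac{724}{-26 + 281} = - \frac{724}{255} \approx -2.8392$)
$I G = \left(- \frac{724}{255}\right) 4 = - \frac{2896}{255}$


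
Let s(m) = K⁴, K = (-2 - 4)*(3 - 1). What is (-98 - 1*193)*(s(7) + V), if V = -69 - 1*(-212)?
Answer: -6075789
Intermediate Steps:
V = 143 (V = -69 + 212 = 143)
K = -12 (K = -6*2 = -12)
s(m) = 20736 (s(m) = (-12)⁴ = 20736)
(-98 - 1*193)*(s(7) + V) = (-98 - 1*193)*(20736 + 143) = (-98 - 193)*20879 = -291*20879 = -6075789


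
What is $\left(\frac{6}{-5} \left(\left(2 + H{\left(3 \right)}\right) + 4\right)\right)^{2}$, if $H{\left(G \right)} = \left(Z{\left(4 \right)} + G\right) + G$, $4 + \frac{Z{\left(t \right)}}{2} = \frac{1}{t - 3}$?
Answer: $\frac{1296}{25} \approx 51.84$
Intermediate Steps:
$Z{\left(t \right)} = -8 + \frac{2}{-3 + t}$ ($Z{\left(t \right)} = -8 + \frac{2}{t - 3} = -8 + \frac{2}{-3 + t}$)
$H{\left(G \right)} = -6 + 2 G$ ($H{\left(G \right)} = \left(\frac{2 \left(13 - 16\right)}{-3 + 4} + G\right) + G = \left(\frac{2 \left(13 - 16\right)}{1} + G\right) + G = \left(2 \cdot 1 \left(-3\right) + G\right) + G = \left(-6 + G\right) + G = -6 + 2 G$)
$\left(\frac{6}{-5} \left(\left(2 + H{\left(3 \right)}\right) + 4\right)\right)^{2} = \left(\frac{6}{-5} \left(\left(2 + \left(-6 + 2 \cdot 3\right)\right) + 4\right)\right)^{2} = \left(6 \left(- \frac{1}{5}\right) \left(\left(2 + \left(-6 + 6\right)\right) + 4\right)\right)^{2} = \left(- \frac{6 \left(\left(2 + 0\right) + 4\right)}{5}\right)^{2} = \left(- \frac{6 \left(2 + 4\right)}{5}\right)^{2} = \left(\left(- \frac{6}{5}\right) 6\right)^{2} = \left(- \frac{36}{5}\right)^{2} = \frac{1296}{25}$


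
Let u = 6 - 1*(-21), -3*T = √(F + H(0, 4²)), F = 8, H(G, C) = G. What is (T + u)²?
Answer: 6569/9 - 36*√2 ≈ 678.98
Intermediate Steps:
T = -2*√2/3 (T = -√(8 + 0)/3 = -2*√2/3 ≈ -0.94281)
u = 27 (u = 6 + 21 = 27)
(T + u)² = (-2*√2/3 + 27)² = (27 - 2*√2/3)²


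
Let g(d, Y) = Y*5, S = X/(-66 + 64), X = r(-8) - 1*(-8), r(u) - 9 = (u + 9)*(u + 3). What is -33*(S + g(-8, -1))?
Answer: 363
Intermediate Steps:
r(u) = 9 + (3 + u)*(9 + u) (r(u) = 9 + (u + 9)*(u + 3) = 9 + (9 + u)*(3 + u) = 9 + (3 + u)*(9 + u))
X = 12 (X = (36 + (-8)**2 + 12*(-8)) - 1*(-8) = (36 + 64 - 96) + 8 = 4 + 8 = 12)
S = -6 (S = 12/(-66 + 64) = 12/(-2) = 12*(-1/2) = -6)
g(d, Y) = 5*Y
-33*(S + g(-8, -1)) = -33*(-6 + 5*(-1)) = -33*(-6 - 5) = -33*(-11) = 363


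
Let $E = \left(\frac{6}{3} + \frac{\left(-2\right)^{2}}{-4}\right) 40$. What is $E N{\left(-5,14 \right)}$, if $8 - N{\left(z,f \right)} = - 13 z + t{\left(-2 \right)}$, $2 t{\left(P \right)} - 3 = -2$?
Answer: $-2300$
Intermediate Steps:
$t{\left(P \right)} = \frac{1}{2}$ ($t{\left(P \right)} = \frac{3}{2} + \frac{1}{2} \left(-2\right) = \frac{3}{2} - 1 = \frac{1}{2}$)
$N{\left(z,f \right)} = \frac{15}{2} + 13 z$ ($N{\left(z,f \right)} = 8 - \left(- 13 z + \frac{1}{2}\right) = 8 - \left(\frac{1}{2} - 13 z\right) = 8 + \left(- \frac{1}{2} + 13 z\right) = \frac{15}{2} + 13 z$)
$E = 40$ ($E = \left(6 \cdot \frac{1}{3} + 4 \left(- \frac{1}{4}\right)\right) 40 = \left(2 - 1\right) 40 = 1 \cdot 40 = 40$)
$E N{\left(-5,14 \right)} = 40 \left(\frac{15}{2} + 13 \left(-5\right)\right) = 40 \left(\frac{15}{2} - 65\right) = 40 \left(- \frac{115}{2}\right) = -2300$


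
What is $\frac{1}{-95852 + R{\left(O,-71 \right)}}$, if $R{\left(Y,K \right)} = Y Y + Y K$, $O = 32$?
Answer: $- \frac{1}{97100} \approx -1.0299 \cdot 10^{-5}$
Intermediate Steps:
$R{\left(Y,K \right)} = Y^{2} + K Y$
$\frac{1}{-95852 + R{\left(O,-71 \right)}} = \frac{1}{-95852 + 32 \left(-71 + 32\right)} = \frac{1}{-95852 + 32 \left(-39\right)} = \frac{1}{-95852 - 1248} = \frac{1}{-97100} = - \frac{1}{97100}$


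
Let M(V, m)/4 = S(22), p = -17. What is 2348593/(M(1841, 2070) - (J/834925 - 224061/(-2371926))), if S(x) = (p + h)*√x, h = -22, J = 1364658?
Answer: 1769457936216798255518840572550/233305053084048435992598484079 - 159656664862878589184347380630000*√22/233305053084048435992598484079 ≈ -3202.2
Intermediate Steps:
S(x) = -39*√x (S(x) = (-17 - 22)*√x = -39*√x)
M(V, m) = -156*√22 (M(V, m) = 4*(-39*√22) = -156*√22)
2348593/(M(1841, 2070) - (J/834925 - 224061/(-2371926))) = 2348593/(-156*√22 - (1364658/834925 - 224061/(-2371926))) = 2348593/(-156*√22 - (1364658*(1/834925) - 224061*(-1/2371926))) = 2348593/(-156*√22 - (1364658/834925 + 74687/790642)) = 2348593/(-156*√22 - 1*1141313973911/660126771850) = 2348593/(-156*√22 - 1141313973911/660126771850) = 2348593/(-1141313973911/660126771850 - 156*√22)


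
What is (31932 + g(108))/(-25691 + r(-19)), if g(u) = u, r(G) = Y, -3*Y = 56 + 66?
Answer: -19224/15439 ≈ -1.2452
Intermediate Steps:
Y = -122/3 (Y = -(56 + 66)/3 = -⅓*122 = -122/3 ≈ -40.667)
r(G) = -122/3
(31932 + g(108))/(-25691 + r(-19)) = (31932 + 108)/(-25691 - 122/3) = 32040/(-77195/3) = 32040*(-3/77195) = -19224/15439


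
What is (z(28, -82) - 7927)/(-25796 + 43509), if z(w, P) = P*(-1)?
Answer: -7845/17713 ≈ -0.44289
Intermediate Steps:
z(w, P) = -P
(z(28, -82) - 7927)/(-25796 + 43509) = (-1*(-82) - 7927)/(-25796 + 43509) = (82 - 7927)/17713 = -7845*1/17713 = -7845/17713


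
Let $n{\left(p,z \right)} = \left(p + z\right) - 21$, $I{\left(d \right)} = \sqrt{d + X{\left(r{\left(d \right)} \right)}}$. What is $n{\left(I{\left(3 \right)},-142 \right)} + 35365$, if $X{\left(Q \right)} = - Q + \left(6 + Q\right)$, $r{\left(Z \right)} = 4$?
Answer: $35205$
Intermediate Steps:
$X{\left(Q \right)} = 6$
$I{\left(d \right)} = \sqrt{6 + d}$ ($I{\left(d \right)} = \sqrt{d + 6} = \sqrt{6 + d}$)
$n{\left(p,z \right)} = -21 + p + z$
$n{\left(I{\left(3 \right)},-142 \right)} + 35365 = \left(-21 + \sqrt{6 + 3} - 142\right) + 35365 = \left(-21 + \sqrt{9} - 142\right) + 35365 = \left(-21 + 3 - 142\right) + 35365 = -160 + 35365 = 35205$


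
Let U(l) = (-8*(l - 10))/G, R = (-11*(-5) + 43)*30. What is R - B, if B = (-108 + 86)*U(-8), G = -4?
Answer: 2148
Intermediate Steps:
R = 2940 (R = (55 + 43)*30 = 98*30 = 2940)
U(l) = -20 + 2*l (U(l) = -8*(l - 10)/(-4) = -8*(-10 + l)*(-¼) = (80 - 8*l)*(-¼) = -20 + 2*l)
B = 792 (B = (-108 + 86)*(-20 + 2*(-8)) = -22*(-20 - 16) = -22*(-36) = 792)
R - B = 2940 - 1*792 = 2940 - 792 = 2148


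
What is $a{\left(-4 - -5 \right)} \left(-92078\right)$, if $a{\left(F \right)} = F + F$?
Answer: $-184156$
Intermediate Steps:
$a{\left(F \right)} = 2 F$
$a{\left(-4 - -5 \right)} \left(-92078\right) = 2 \left(-4 - -5\right) \left(-92078\right) = 2 \left(-4 + 5\right) \left(-92078\right) = 2 \cdot 1 \left(-92078\right) = 2 \left(-92078\right) = -184156$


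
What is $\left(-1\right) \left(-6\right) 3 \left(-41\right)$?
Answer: $-738$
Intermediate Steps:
$\left(-1\right) \left(-6\right) 3 \left(-41\right) = 6 \cdot 3 \left(-41\right) = 18 \left(-41\right) = -738$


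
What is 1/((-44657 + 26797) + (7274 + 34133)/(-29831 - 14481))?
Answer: -44312/791453727 ≈ -5.5988e-5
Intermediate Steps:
1/((-44657 + 26797) + (7274 + 34133)/(-29831 - 14481)) = 1/(-17860 + 41407/(-44312)) = 1/(-17860 + 41407*(-1/44312)) = 1/(-17860 - 41407/44312) = 1/(-791453727/44312) = -44312/791453727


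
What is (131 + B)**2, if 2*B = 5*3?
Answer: 76729/4 ≈ 19182.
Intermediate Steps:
B = 15/2 (B = (5*3)/2 = (1/2)*15 = 15/2 ≈ 7.5000)
(131 + B)**2 = (131 + 15/2)**2 = (277/2)**2 = 76729/4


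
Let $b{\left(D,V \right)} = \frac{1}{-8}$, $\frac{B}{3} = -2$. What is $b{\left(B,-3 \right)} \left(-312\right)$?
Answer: $39$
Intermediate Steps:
$B = -6$ ($B = 3 \left(-2\right) = -6$)
$b{\left(D,V \right)} = - \frac{1}{8}$
$b{\left(B,-3 \right)} \left(-312\right) = \left(- \frac{1}{8}\right) \left(-312\right) = 39$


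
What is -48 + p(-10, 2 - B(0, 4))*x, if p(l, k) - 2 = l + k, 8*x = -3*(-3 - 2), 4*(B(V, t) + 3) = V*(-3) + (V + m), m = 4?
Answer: -111/2 ≈ -55.500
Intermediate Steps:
B(V, t) = -2 - V/2 (B(V, t) = -3 + (V*(-3) + (V + 4))/4 = -3 + (-3*V + (4 + V))/4 = -3 + (4 - 2*V)/4 = -3 + (1 - V/2) = -2 - V/2)
x = 15/8 (x = (-3*(-3 - 2))/8 = (-3*(-5))/8 = (1/8)*15 = 15/8 ≈ 1.8750)
p(l, k) = 2 + k + l (p(l, k) = 2 + (l + k) = 2 + (k + l) = 2 + k + l)
-48 + p(-10, 2 - B(0, 4))*x = -48 + (2 + (2 - (-2 - 1/2*0)) - 10)*(15/8) = -48 + (2 + (2 - (-2 + 0)) - 10)*(15/8) = -48 + (2 + (2 - 1*(-2)) - 10)*(15/8) = -48 + (2 + (2 + 2) - 10)*(15/8) = -48 + (2 + 4 - 10)*(15/8) = -48 - 4*15/8 = -48 - 15/2 = -111/2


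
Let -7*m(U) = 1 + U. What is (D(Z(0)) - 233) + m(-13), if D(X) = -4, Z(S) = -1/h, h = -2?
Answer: -1647/7 ≈ -235.29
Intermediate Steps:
Z(S) = ½ (Z(S) = -1/(-2) = -1*(-½) = ½)
m(U) = -⅐ - U/7 (m(U) = -(1 + U)/7 = -⅐ - U/7)
(D(Z(0)) - 233) + m(-13) = (-4 - 233) + (-⅐ - ⅐*(-13)) = -237 + (-⅐ + 13/7) = -237 + 12/7 = -1647/7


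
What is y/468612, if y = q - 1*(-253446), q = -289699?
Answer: -36253/468612 ≈ -0.077363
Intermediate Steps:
y = -36253 (y = -289699 - 1*(-253446) = -289699 + 253446 = -36253)
y/468612 = -36253/468612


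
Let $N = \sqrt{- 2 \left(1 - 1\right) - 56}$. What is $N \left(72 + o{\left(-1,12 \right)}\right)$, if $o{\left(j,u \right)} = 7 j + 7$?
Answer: $144 i \sqrt{14} \approx 538.8 i$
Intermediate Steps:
$o{\left(j,u \right)} = 7 + 7 j$
$N = 2 i \sqrt{14}$ ($N = \sqrt{\left(-2\right) 0 - 56} = \sqrt{0 - 56} = \sqrt{-56} = 2 i \sqrt{14} \approx 7.4833 i$)
$N \left(72 + o{\left(-1,12 \right)}\right) = 2 i \sqrt{14} \left(72 + \left(7 + 7 \left(-1\right)\right)\right) = 2 i \sqrt{14} \left(72 + \left(7 - 7\right)\right) = 2 i \sqrt{14} \left(72 + 0\right) = 2 i \sqrt{14} \cdot 72 = 144 i \sqrt{14}$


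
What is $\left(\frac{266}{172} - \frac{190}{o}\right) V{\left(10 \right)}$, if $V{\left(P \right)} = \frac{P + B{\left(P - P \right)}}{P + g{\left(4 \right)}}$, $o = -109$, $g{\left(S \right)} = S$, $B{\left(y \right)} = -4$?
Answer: $\frac{92511}{65618} \approx 1.4098$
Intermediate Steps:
$V{\left(P \right)} = \frac{-4 + P}{4 + P}$ ($V{\left(P \right)} = \frac{P - 4}{P + 4} = \frac{-4 + P}{4 + P}$)
$\left(\frac{266}{172} - \frac{190}{o}\right) V{\left(10 \right)} = \left(\frac{266}{172} - \frac{190}{-109}\right) \frac{-4 + 10}{4 + 10} = \left(266 \cdot \frac{1}{172} - - \frac{190}{109}\right) \frac{1}{14} \cdot 6 = \left(\frac{133}{86} + \frac{190}{109}\right) \frac{1}{14} \cdot 6 = \frac{30837}{9374} \cdot \frac{3}{7} = \frac{92511}{65618}$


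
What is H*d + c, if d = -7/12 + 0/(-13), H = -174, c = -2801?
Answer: -5399/2 ≈ -2699.5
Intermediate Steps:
d = -7/12 (d = -7*1/12 + 0*(-1/13) = -7/12 + 0 = -7/12 ≈ -0.58333)
H*d + c = -174*(-7/12) - 2801 = 203/2 - 2801 = -5399/2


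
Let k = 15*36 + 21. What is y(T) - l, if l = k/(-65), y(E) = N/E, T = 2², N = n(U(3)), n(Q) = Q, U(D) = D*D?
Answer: 2829/260 ≈ 10.881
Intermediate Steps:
U(D) = D²
N = 9 (N = 3² = 9)
k = 561 (k = 540 + 21 = 561)
T = 4
y(E) = 9/E
l = -561/65 (l = 561/(-65) = 561*(-1/65) = -561/65 ≈ -8.6308)
y(T) - l = 9/4 - 1*(-561/65) = 9*(¼) + 561/65 = 9/4 + 561/65 = 2829/260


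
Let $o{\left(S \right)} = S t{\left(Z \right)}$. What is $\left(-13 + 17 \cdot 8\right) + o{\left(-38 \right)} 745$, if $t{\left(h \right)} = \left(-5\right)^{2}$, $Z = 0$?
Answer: $-707627$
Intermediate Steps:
$t{\left(h \right)} = 25$
$o{\left(S \right)} = 25 S$ ($o{\left(S \right)} = S 25 = 25 S$)
$\left(-13 + 17 \cdot 8\right) + o{\left(-38 \right)} 745 = \left(-13 + 17 \cdot 8\right) + 25 \left(-38\right) 745 = \left(-13 + 136\right) - 707750 = 123 - 707750 = -707627$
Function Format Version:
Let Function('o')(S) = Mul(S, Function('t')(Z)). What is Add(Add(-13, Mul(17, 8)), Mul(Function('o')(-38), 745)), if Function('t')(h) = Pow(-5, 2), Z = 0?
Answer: -707627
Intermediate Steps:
Function('t')(h) = 25
Function('o')(S) = Mul(25, S) (Function('o')(S) = Mul(S, 25) = Mul(25, S))
Add(Add(-13, Mul(17, 8)), Mul(Function('o')(-38), 745)) = Add(Add(-13, Mul(17, 8)), Mul(Mul(25, -38), 745)) = Add(Add(-13, 136), Mul(-950, 745)) = Add(123, -707750) = -707627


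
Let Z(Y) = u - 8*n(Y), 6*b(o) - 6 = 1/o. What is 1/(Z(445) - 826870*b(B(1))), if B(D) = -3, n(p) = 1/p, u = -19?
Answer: -4005/3127711942 ≈ -1.2805e-6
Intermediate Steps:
b(o) = 1 + 1/(6*o)
Z(Y) = -19 - 8/Y
1/(Z(445) - 826870*b(B(1))) = 1/((-19 - 8/445) - 826870*(⅙ - 3)/(-3)) = 1/((-19 - 8*1/445) - (-826870)*(-17)/(3*6)) = 1/((-19 - 8/445) - 826870*17/18) = 1/(-8463/445 - 7028395/9) = 1/(-3127711942/4005) = -4005/3127711942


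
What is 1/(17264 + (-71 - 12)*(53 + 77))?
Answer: 1/6474 ≈ 0.00015446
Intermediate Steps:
1/(17264 + (-71 - 12)*(53 + 77)) = 1/(17264 - 83*130) = 1/(17264 - 10790) = 1/6474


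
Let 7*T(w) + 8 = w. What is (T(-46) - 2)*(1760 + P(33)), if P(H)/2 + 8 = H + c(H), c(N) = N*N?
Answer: -271184/7 ≈ -38741.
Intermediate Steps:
c(N) = N²
T(w) = -8/7 + w/7
P(H) = -16 + 2*H + 2*H² (P(H) = -16 + 2*(H + H²) = -16 + (2*H + 2*H²) = -16 + 2*H + 2*H²)
(T(-46) - 2)*(1760 + P(33)) = ((-8/7 + (⅐)*(-46)) - 2)*(1760 + (-16 + 2*33 + 2*33²)) = ((-8/7 - 46/7) - 2)*(1760 + (-16 + 66 + 2*1089)) = (-54/7 - 2)*(1760 + (-16 + 66 + 2178)) = -68*(1760 + 2228)/7 = -68/7*3988 = -271184/7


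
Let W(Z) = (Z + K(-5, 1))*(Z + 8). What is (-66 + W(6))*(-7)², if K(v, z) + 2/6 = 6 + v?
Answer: 4018/3 ≈ 1339.3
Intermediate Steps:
K(v, z) = 17/3 + v (K(v, z) = -⅓ + (6 + v) = 17/3 + v)
W(Z) = (8 + Z)*(⅔ + Z) (W(Z) = (Z + (17/3 - 5))*(Z + 8) = (Z + ⅔)*(8 + Z) = (⅔ + Z)*(8 + Z) = (8 + Z)*(⅔ + Z))
(-66 + W(6))*(-7)² = (-66 + (16/3 + 6² + (26/3)*6))*(-7)² = (-66 + (16/3 + 36 + 52))*49 = (-66 + 280/3)*49 = (82/3)*49 = 4018/3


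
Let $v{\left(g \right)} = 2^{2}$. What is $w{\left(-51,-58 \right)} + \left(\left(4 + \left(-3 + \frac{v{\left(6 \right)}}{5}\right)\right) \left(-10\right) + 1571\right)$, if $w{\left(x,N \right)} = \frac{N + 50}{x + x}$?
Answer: $\frac{79207}{51} \approx 1553.1$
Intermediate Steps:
$v{\left(g \right)} = 4$
$w{\left(x,N \right)} = \frac{50 + N}{2 x}$
$w{\left(-51,-58 \right)} + \left(\left(4 + \left(-3 + \frac{v{\left(6 \right)}}{5}\right)\right) \left(-10\right) + 1571\right) = \frac{50 - 58}{2 \left(-51\right)} + \left(\left(4 - \left(3 - \frac{4}{5}\right)\right) \left(-10\right) + 1571\right) = \frac{1}{2} \left(- \frac{1}{51}\right) \left(-8\right) + \left(\left(4 + \left(-3 + 4 \cdot \frac{1}{5}\right)\right) \left(-10\right) + 1571\right) = \frac{4}{51} + \left(\left(4 + \left(-3 + \frac{4}{5}\right)\right) \left(-10\right) + 1571\right) = \frac{4}{51} + \left(\left(4 - \frac{11}{5}\right) \left(-10\right) + 1571\right) = \frac{4}{51} + \left(\frac{9}{5} \left(-10\right) + 1571\right) = \frac{4}{51} + \left(-18 + 1571\right) = \frac{4}{51} + 1553 = \frac{79207}{51}$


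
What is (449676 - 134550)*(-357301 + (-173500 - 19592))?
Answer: -173443144518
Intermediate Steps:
(449676 - 134550)*(-357301 + (-173500 - 19592)) = 315126*(-357301 - 193092) = 315126*(-550393) = -173443144518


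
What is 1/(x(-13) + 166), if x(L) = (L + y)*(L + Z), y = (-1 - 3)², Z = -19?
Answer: 1/70 ≈ 0.014286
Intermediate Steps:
y = 16 (y = (-4)² = 16)
x(L) = (-19 + L)*(16 + L) (x(L) = (L + 16)*(L - 19) = (16 + L)*(-19 + L) = (-19 + L)*(16 + L))
1/(x(-13) + 166) = 1/((-304 + (-13)² - 3*(-13)) + 166) = 1/((-304 + 169 + 39) + 166) = 1/(-96 + 166) = 1/70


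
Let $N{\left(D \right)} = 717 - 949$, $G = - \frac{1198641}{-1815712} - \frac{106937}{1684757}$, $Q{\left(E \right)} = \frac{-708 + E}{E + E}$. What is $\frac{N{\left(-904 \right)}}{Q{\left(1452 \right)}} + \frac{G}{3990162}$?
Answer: $- \frac{356553520693081579013}{393743201172370368} \approx -905.55$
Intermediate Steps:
$Q{\left(E \right)} = \frac{-708 + E}{2 E}$
$G = \frac{1825252021093}{3059033501984}$ ($G = \left(-1198641\right) \left(- \frac{1}{1815712}\right) - \frac{106937}{1684757} = \frac{1198641}{1815712} - \frac{106937}{1684757} = \frac{1825252021093}{3059033501984} \approx 0.59668$)
$N{\left(D \right)} = -232$
$\frac{N{\left(-904 \right)}}{Q{\left(1452 \right)}} + \frac{G}{3990162} = - \frac{232}{\frac{1}{2} \cdot \frac{1}{1452} \left(-708 + 1452\right)} + \frac{1825252021093}{3059033501984 \cdot 3990162} = - \frac{232}{\frac{1}{2} \cdot \frac{1}{1452} \cdot 744} + \frac{1825252021093}{3059033501984} \cdot \frac{1}{3990162} = - \frac{232}{\frac{31}{121}} + \frac{1825252021093}{12206039236343481408} = \left(-232\right) \frac{121}{31} + \frac{1825252021093}{12206039236343481408} = - \frac{28072}{31} + \frac{1825252021093}{12206039236343481408} = - \frac{356553520693081579013}{393743201172370368}$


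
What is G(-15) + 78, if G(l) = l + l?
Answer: 48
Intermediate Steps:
G(l) = 2*l
G(-15) + 78 = 2*(-15) + 78 = -30 + 78 = 48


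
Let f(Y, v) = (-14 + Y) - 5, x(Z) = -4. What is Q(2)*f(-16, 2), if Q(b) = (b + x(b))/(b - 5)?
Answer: -70/3 ≈ -23.333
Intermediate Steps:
f(Y, v) = -19 + Y
Q(b) = (-4 + b)/(-5 + b) (Q(b) = (b - 4)/(b - 5) = (-4 + b)/(-5 + b))
Q(2)*f(-16, 2) = ((-4 + 2)/(-5 + 2))*(-19 - 16) = (-2/(-3))*(-35) = -⅓*(-2)*(-35) = (⅔)*(-35) = -70/3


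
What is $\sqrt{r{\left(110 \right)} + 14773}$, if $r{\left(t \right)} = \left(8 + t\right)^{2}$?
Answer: $\sqrt{28697} \approx 169.4$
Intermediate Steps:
$\sqrt{r{\left(110 \right)} + 14773} = \sqrt{\left(8 + 110\right)^{2} + 14773} = \sqrt{118^{2} + 14773} = \sqrt{13924 + 14773} = \sqrt{28697}$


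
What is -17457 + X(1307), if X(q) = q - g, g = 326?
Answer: -16476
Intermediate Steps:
X(q) = -326 + q (X(q) = q - 1*326 = q - 326 = -326 + q)
-17457 + X(1307) = -17457 + (-326 + 1307) = -17457 + 981 = -16476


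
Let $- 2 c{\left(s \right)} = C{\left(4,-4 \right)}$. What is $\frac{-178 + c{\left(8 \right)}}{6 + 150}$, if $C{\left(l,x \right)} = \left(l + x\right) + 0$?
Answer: $- \frac{89}{78} \approx -1.141$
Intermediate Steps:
$C{\left(l,x \right)} = l + x$
$c{\left(s \right)} = 0$ ($c{\left(s \right)} = - \frac{4 - 4}{2} = \left(- \frac{1}{2}\right) 0 = 0$)
$\frac{-178 + c{\left(8 \right)}}{6 + 150} = \frac{-178 + 0}{6 + 150} = - \frac{178}{156} = \left(-178\right) \frac{1}{156} = - \frac{89}{78}$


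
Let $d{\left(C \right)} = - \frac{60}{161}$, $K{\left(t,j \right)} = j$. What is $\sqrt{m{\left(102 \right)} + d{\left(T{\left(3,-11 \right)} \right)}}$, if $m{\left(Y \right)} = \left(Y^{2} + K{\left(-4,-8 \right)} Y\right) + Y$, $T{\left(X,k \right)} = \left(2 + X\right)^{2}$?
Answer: $\frac{\sqrt{251164830}}{161} \approx 98.436$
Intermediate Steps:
$d{\left(C \right)} = - \frac{60}{161}$ ($d{\left(C \right)} = \left(-60\right) \frac{1}{161} = - \frac{60}{161}$)
$m{\left(Y \right)} = Y^{2} - 7 Y$ ($m{\left(Y \right)} = \left(Y^{2} - 8 Y\right) + Y = Y^{2} - 7 Y$)
$\sqrt{m{\left(102 \right)} + d{\left(T{\left(3,-11 \right)} \right)}} = \sqrt{102 \left(-7 + 102\right) - \frac{60}{161}} = \sqrt{102 \cdot 95 - \frac{60}{161}} = \sqrt{9690 - \frac{60}{161}} = \sqrt{\frac{1560030}{161}} = \frac{\sqrt{251164830}}{161}$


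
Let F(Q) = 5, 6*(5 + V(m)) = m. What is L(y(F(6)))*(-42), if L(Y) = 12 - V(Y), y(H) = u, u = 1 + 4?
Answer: -679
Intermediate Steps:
V(m) = -5 + m/6
u = 5
y(H) = 5
L(Y) = 17 - Y/6 (L(Y) = 12 - (-5 + Y/6) = 12 + (5 - Y/6) = 17 - Y/6)
L(y(F(6)))*(-42) = (17 - ⅙*5)*(-42) = (17 - ⅚)*(-42) = (97/6)*(-42) = -679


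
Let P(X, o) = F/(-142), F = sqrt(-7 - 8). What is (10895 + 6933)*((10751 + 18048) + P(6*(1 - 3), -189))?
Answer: 513428572 - 8914*I*sqrt(15)/71 ≈ 5.1343e+8 - 486.25*I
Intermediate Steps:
F = I*sqrt(15) (F = sqrt(-15) = I*sqrt(15) ≈ 3.873*I)
P(X, o) = -I*sqrt(15)/142 (P(X, o) = (I*sqrt(15))/(-142) = (I*sqrt(15))*(-1/142) = -I*sqrt(15)/142)
(10895 + 6933)*((10751 + 18048) + P(6*(1 - 3), -189)) = (10895 + 6933)*((10751 + 18048) - I*sqrt(15)/142) = 17828*(28799 - I*sqrt(15)/142) = 513428572 - 8914*I*sqrt(15)/71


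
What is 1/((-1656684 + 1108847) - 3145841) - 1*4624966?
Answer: -17083135164949/3693678 ≈ -4.6250e+6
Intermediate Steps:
1/((-1656684 + 1108847) - 3145841) - 1*4624966 = 1/(-547837 - 3145841) - 4624966 = 1/(-3693678) - 4624966 = -1/3693678 - 4624966 = -17083135164949/3693678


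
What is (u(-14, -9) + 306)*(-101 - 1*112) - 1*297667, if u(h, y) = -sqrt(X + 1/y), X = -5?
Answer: -362845 + 71*I*sqrt(46) ≈ -3.6285e+5 + 481.55*I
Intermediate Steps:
u(h, y) = -sqrt(-5 + 1/y)
(u(-14, -9) + 306)*(-101 - 1*112) - 1*297667 = (-sqrt(-5 + 1/(-9)) + 306)*(-101 - 1*112) - 1*297667 = (-sqrt(-5 - 1/9) + 306)*(-101 - 112) - 297667 = (-sqrt(-46/9) + 306)*(-213) - 297667 = (-I*sqrt(46)/3 + 306)*(-213) - 297667 = (306 - I*sqrt(46)/3)*(-213) - 297667 = (-65178 + 71*I*sqrt(46)) - 297667 = -362845 + 71*I*sqrt(46)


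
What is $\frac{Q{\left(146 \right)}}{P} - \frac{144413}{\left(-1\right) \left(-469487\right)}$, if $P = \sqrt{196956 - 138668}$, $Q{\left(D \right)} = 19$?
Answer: $- \frac{144413}{469487} + \frac{19 \sqrt{3643}}{14572} \approx -0.2289$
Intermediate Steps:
$P = 4 \sqrt{3643}$ ($P = \sqrt{58288} = 4 \sqrt{3643} \approx 241.43$)
$\frac{Q{\left(146 \right)}}{P} - \frac{144413}{\left(-1\right) \left(-469487\right)} = \frac{19}{4 \sqrt{3643}} - \frac{144413}{\left(-1\right) \left(-469487\right)} = 19 \frac{\sqrt{3643}}{14572} - \frac{144413}{469487} = \frac{19 \sqrt{3643}}{14572} - \frac{144413}{469487} = - \frac{144413}{469487} + \frac{19 \sqrt{3643}}{14572}$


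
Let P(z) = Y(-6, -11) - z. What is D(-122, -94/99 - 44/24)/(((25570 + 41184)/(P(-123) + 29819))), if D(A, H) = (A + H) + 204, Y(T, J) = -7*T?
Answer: 117574760/3304323 ≈ 35.582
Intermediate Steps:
P(z) = 42 - z (P(z) = -7*(-6) - z = 42 - z)
D(A, H) = 204 + A + H
D(-122, -94/99 - 44/24)/(((25570 + 41184)/(P(-123) + 29819))) = (204 - 122 + (-94/99 - 44/24))/(((25570 + 41184)/((42 - 1*(-123)) + 29819))) = (204 - 122 + (-94*1/99 - 44*1/24))/((66754/((42 + 123) + 29819))) = (204 - 122 + (-94/99 - 11/6))/((66754/(165 + 29819))) = (204 - 122 - 551/198)/((66754/29984)) = 15685/(198*((66754*(1/29984)))) = 15685/(198*(33377/14992)) = (15685/198)*(14992/33377) = 117574760/3304323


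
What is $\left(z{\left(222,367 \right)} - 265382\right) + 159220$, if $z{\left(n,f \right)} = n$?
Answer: $-105940$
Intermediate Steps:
$\left(z{\left(222,367 \right)} - 265382\right) + 159220 = \left(222 - 265382\right) + 159220 = -265160 + 159220 = -105940$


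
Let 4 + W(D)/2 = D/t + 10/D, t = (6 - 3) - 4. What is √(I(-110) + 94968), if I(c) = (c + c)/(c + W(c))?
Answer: √74453218/28 ≈ 308.17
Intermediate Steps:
t = -1 (t = 3 - 4 = -1)
W(D) = -8 - 2*D + 20/D (W(D) = -8 + 2*(D/(-1) + 10/D) = -8 + 2*(D*(-1) + 10/D) = -8 + 2*(-D + 10/D) = -8 + (-2*D + 20/D) = -8 - 2*D + 20/D)
I(c) = 2*c/(-8 - c + 20/c) (I(c) = (c + c)/(c + (-8 - 2*c + 20/c)) = (2*c)/(-8 - c + 20/c) = 2*c/(-8 - c + 20/c))
√(I(-110) + 94968) = √(-2*(-110)²/(-20 + (-110)² + 8*(-110)) + 94968) = √(-2*12100/(-20 + 12100 - 880) + 94968) = √(-2*12100/11200 + 94968) = √(-2*12100*1/11200 + 94968) = √(-121/56 + 94968) = √(5318087/56) = √74453218/28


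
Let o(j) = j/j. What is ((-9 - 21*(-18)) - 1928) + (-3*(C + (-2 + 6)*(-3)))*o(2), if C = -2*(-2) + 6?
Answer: -1553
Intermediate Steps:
C = 10 (C = 4 + 6 = 10)
o(j) = 1
((-9 - 21*(-18)) - 1928) + (-3*(C + (-2 + 6)*(-3)))*o(2) = ((-9 - 21*(-18)) - 1928) - 3*(10 + (-2 + 6)*(-3))*1 = ((-9 + 378) - 1928) - 3*(10 + 4*(-3))*1 = (369 - 1928) - 3*(10 - 12)*1 = -1559 - 3*(-2)*1 = -1559 + 6*1 = -1559 + 6 = -1553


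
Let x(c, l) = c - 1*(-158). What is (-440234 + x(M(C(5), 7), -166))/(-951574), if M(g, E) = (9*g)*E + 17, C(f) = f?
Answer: 219872/475787 ≈ 0.46212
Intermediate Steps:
M(g, E) = 17 + 9*E*g (M(g, E) = 9*E*g + 17 = 17 + 9*E*g)
x(c, l) = 158 + c (x(c, l) = c + 158 = 158 + c)
(-440234 + x(M(C(5), 7), -166))/(-951574) = (-440234 + (158 + (17 + 9*7*5)))/(-951574) = (-440234 + (158 + (17 + 315)))*(-1/951574) = (-440234 + (158 + 332))*(-1/951574) = (-440234 + 490)*(-1/951574) = -439744*(-1/951574) = 219872/475787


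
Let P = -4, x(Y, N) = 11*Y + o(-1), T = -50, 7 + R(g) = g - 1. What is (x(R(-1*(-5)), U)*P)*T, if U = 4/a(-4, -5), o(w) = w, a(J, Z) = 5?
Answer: -6800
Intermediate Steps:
R(g) = -8 + g (R(g) = -7 + (g - 1) = -7 + (-1 + g) = -8 + g)
U = ⅘ (U = 4/5 = 4*(⅕) = ⅘ ≈ 0.80000)
x(Y, N) = -1 + 11*Y (x(Y, N) = 11*Y - 1 = -1 + 11*Y)
(x(R(-1*(-5)), U)*P)*T = ((-1 + 11*(-8 - 1*(-5)))*(-4))*(-50) = ((-1 + 11*(-8 + 5))*(-4))*(-50) = ((-1 + 11*(-3))*(-4))*(-50) = ((-1 - 33)*(-4))*(-50) = -34*(-4)*(-50) = 136*(-50) = -6800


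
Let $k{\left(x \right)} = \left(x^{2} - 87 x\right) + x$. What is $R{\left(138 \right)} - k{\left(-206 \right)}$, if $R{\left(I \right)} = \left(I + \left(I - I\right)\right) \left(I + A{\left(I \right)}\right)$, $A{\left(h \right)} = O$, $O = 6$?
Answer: $-40280$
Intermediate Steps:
$A{\left(h \right)} = 6$
$k{\left(x \right)} = x^{2} - 86 x$
$R{\left(I \right)} = I \left(6 + I\right)$ ($R{\left(I \right)} = \left(I + \left(I - I\right)\right) \left(I + 6\right) = \left(I + 0\right) \left(6 + I\right) = I \left(6 + I\right)$)
$R{\left(138 \right)} - k{\left(-206 \right)} = 138 \left(6 + 138\right) - - 206 \left(-86 - 206\right) = 138 \cdot 144 - \left(-206\right) \left(-292\right) = 19872 - 60152 = -40280$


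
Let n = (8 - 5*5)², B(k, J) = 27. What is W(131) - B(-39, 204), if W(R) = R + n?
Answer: 393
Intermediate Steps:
n = 289 (n = (8 - 25)² = (-17)² = 289)
W(R) = 289 + R (W(R) = R + 289 = 289 + R)
W(131) - B(-39, 204) = (289 + 131) - 1*27 = 420 - 27 = 393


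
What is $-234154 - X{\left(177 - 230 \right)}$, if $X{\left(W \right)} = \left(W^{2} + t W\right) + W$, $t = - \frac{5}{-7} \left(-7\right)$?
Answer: $-237175$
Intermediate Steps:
$t = -5$ ($t = \left(-5\right) \left(- \frac{1}{7}\right) \left(-7\right) = \frac{5}{7} \left(-7\right) = -5$)
$X{\left(W \right)} = W^{2} - 4 W$ ($X{\left(W \right)} = \left(W^{2} - 5 W\right) + W = W^{2} - 4 W$)
$-234154 - X{\left(177 - 230 \right)} = -234154 - \left(177 - 230\right) \left(-4 + \left(177 - 230\right)\right) = -234154 - - 53 \left(-4 - 53\right) = -234154 - \left(-53\right) \left(-57\right) = -234154 - 3021 = -237175$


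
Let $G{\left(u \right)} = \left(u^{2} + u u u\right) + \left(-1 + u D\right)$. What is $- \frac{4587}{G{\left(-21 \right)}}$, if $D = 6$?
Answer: $\frac{4587}{8947} \approx 0.51269$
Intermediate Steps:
$G{\left(u \right)} = -1 + u^{2} + u^{3} + 6 u$ ($G{\left(u \right)} = \left(u^{2} + u u u\right) + \left(-1 + u 6\right) = \left(u^{2} + u^{2} u\right) + \left(-1 + 6 u\right) = \left(u^{2} + u^{3}\right) + \left(-1 + 6 u\right) = -1 + u^{2} + u^{3} + 6 u$)
$- \frac{4587}{G{\left(-21 \right)}} = - \frac{4587}{-1 + \left(-21\right)^{2} + \left(-21\right)^{3} + 6 \left(-21\right)} = - \frac{4587}{-1 + 441 - 9261 - 126} = - \frac{4587}{-8947} = \left(-4587\right) \left(- \frac{1}{8947}\right) = \frac{4587}{8947}$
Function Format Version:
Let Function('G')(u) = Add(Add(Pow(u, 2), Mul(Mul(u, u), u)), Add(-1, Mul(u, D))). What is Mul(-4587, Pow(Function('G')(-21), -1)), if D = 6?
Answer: Rational(4587, 8947) ≈ 0.51269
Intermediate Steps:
Function('G')(u) = Add(-1, Pow(u, 2), Pow(u, 3), Mul(6, u)) (Function('G')(u) = Add(Add(Pow(u, 2), Mul(Mul(u, u), u)), Add(-1, Mul(u, 6))) = Add(Add(Pow(u, 2), Mul(Pow(u, 2), u)), Add(-1, Mul(6, u))) = Add(Add(Pow(u, 2), Pow(u, 3)), Add(-1, Mul(6, u))) = Add(-1, Pow(u, 2), Pow(u, 3), Mul(6, u)))
Mul(-4587, Pow(Function('G')(-21), -1)) = Mul(-4587, Pow(Add(-1, Pow(-21, 2), Pow(-21, 3), Mul(6, -21)), -1)) = Mul(-4587, Pow(Add(-1, 441, -9261, -126), -1)) = Mul(-4587, Pow(-8947, -1)) = Mul(-4587, Rational(-1, 8947)) = Rational(4587, 8947)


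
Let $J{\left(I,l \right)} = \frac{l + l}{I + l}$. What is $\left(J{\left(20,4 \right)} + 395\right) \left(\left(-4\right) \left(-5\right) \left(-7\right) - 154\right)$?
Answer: $-116228$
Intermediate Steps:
$J{\left(I,l \right)} = \frac{2 l}{I + l}$
$\left(J{\left(20,4 \right)} + 395\right) \left(\left(-4\right) \left(-5\right) \left(-7\right) - 154\right) = \left(2 \cdot 4 \frac{1}{20 + 4} + 395\right) \left(\left(-4\right) \left(-5\right) \left(-7\right) - 154\right) = \left(2 \cdot 4 \cdot \frac{1}{24} + 395\right) \left(20 \left(-7\right) - 154\right) = \left(2 \cdot 4 \cdot \frac{1}{24} + 395\right) \left(-140 - 154\right) = \left(\frac{1}{3} + 395\right) \left(-294\right) = \frac{1186}{3} \left(-294\right) = -116228$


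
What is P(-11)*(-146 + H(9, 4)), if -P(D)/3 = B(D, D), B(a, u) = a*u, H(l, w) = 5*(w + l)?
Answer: 29403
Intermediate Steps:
H(l, w) = 5*l + 5*w (H(l, w) = 5*(l + w) = 5*l + 5*w)
P(D) = -3*D**2 (P(D) = -3*D*D = -3*D**2)
P(-11)*(-146 + H(9, 4)) = (-3*(-11)**2)*(-146 + (5*9 + 5*4)) = (-3*121)*(-146 + (45 + 20)) = -363*(-146 + 65) = -363*(-81) = 29403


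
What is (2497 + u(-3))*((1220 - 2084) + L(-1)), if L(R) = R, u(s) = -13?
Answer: -2148660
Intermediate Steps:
(2497 + u(-3))*((1220 - 2084) + L(-1)) = (2497 - 13)*((1220 - 2084) - 1) = 2484*(-864 - 1) = 2484*(-865) = -2148660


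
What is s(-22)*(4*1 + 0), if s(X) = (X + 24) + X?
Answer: -80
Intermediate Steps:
s(X) = 24 + 2*X (s(X) = (24 + X) + X = 24 + 2*X)
s(-22)*(4*1 + 0) = (24 + 2*(-22))*(4*1 + 0) = (24 - 44)*(4 + 0) = -20*4 = -80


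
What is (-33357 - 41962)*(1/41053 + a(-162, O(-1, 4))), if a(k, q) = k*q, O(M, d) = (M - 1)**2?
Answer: 2003661872417/41053 ≈ 4.8807e+7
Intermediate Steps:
O(M, d) = (-1 + M)**2
(-33357 - 41962)*(1/41053 + a(-162, O(-1, 4))) = (-33357 - 41962)*(1/41053 - 162*(-1 - 1)**2) = -75319*(1/41053 - 162*(-2)**2) = -75319*(1/41053 - 162*4) = -75319*(1/41053 - 648) = -75319*(-26602343/41053) = 2003661872417/41053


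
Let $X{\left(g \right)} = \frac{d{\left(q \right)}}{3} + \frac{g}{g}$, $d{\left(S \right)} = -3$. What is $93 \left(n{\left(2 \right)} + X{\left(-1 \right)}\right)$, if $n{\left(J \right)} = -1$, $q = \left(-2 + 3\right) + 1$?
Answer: $-93$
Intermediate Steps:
$q = 2$ ($q = 1 + 1 = 2$)
$X{\left(g \right)} = 0$ ($X{\left(g \right)} = - \frac{3}{3} + \frac{g}{g} = \left(-3\right) \frac{1}{3} + 1 = -1 + 1 = 0$)
$93 \left(n{\left(2 \right)} + X{\left(-1 \right)}\right) = 93 \left(-1 + 0\right) = 93 \left(-1\right) = -93$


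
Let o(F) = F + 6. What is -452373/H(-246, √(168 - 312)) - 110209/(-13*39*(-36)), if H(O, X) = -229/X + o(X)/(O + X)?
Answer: 34304154457219/1604389877532 + 2089186987932*I/87902141 ≈ 21.381 + 23767.0*I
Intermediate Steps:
o(F) = 6 + F
H(O, X) = -229/X + (6 + X)/(O + X)
-452373/H(-246, √(168 - 312)) - 110209/(-13*39*(-36)) = -452373*√(168 - 312)*(-246 + √(168 - 312))/((√(168 - 312))² - 229*(-246) - 223*√(168 - 312)) - 110209/(-13*39*(-36)) = -452373*12*I*(-246 + √(-144))/((√(-144))² + 56334 - 2676*I) - 110209/((-507*(-36))) = -452373*12*I*(-246 + 12*I)/((12*I)² + 56334 - 2676*I) - 110209/18252 = -452373*12*I*(-246 + 12*I)/(-144 + 56334 - 2676*I) - 110209*1/18252 = -452373*I*(-246 + 12*I)*(56190 + 2676*I)/263706423 - 110209/18252 = -150791*I*(-246 + 12*I)*(56190 + 2676*I)/87902141 - 110209/18252 = -110209/18252 - 150791*I*(-246 + 12*I)*(56190 + 2676*I)/87902141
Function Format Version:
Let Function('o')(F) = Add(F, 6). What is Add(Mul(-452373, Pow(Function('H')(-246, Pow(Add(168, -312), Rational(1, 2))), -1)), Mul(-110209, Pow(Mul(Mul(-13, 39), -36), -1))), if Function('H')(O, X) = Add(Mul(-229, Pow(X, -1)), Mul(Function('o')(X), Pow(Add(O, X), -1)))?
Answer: Add(Rational(34304154457219, 1604389877532), Mul(Rational(2089186987932, 87902141), I)) ≈ Add(21.381, Mul(23767., I))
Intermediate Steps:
Function('o')(F) = Add(6, F)
Function('H')(O, X) = Add(Mul(-229, Pow(X, -1)), Mul(Pow(Add(O, X), -1), Add(6, X))) (Function('H')(O, X) = Add(Mul(-229, Pow(X, -1)), Mul(Add(6, X), Pow(Add(O, X), -1))) = Add(Mul(-229, Pow(X, -1)), Mul(Pow(Add(O, X), -1), Add(6, X))))
Add(Mul(-452373, Pow(Function('H')(-246, Pow(Add(168, -312), Rational(1, 2))), -1)), Mul(-110209, Pow(Mul(Mul(-13, 39), -36), -1))) = Add(Mul(-452373, Pow(Mul(Pow(Pow(Add(168, -312), Rational(1, 2)), -1), Pow(Add(-246, Pow(Add(168, -312), Rational(1, 2))), -1), Add(Pow(Pow(Add(168, -312), Rational(1, 2)), 2), Mul(-229, -246), Mul(-223, Pow(Add(168, -312), Rational(1, 2))))), -1)), Mul(-110209, Pow(Mul(Mul(-13, 39), -36), -1))) = Add(Mul(-452373, Pow(Mul(Pow(Pow(-144, Rational(1, 2)), -1), Pow(Add(-246, Pow(-144, Rational(1, 2))), -1), Add(Pow(Pow(-144, Rational(1, 2)), 2), 56334, Mul(-223, Pow(-144, Rational(1, 2))))), -1)), Mul(-110209, Pow(Mul(-507, -36), -1))) = Add(Mul(-452373, Pow(Mul(Pow(Mul(12, I), -1), Pow(Add(-246, Mul(12, I)), -1), Add(Pow(Mul(12, I), 2), 56334, Mul(-223, Mul(12, I)))), -1)), Mul(-110209, Pow(18252, -1))) = Add(Mul(-452373, Pow(Mul(Mul(Rational(-1, 12), I), Mul(Rational(1, 60660), Add(-246, Mul(-12, I))), Add(-144, 56334, Mul(-2676, I))), -1)), Mul(-110209, Rational(1, 18252))) = Add(Mul(-452373, Pow(Mul(Mul(Rational(-1, 12), I), Mul(Rational(1, 60660), Add(-246, Mul(-12, I))), Add(56190, Mul(-2676, I))), -1)), Rational(-110209, 18252)) = Add(Mul(-452373, Pow(Mul(Rational(-1, 727920), I, Add(-246, Mul(-12, I)), Add(56190, Mul(-2676, I))), -1)), Rational(-110209, 18252)) = Add(Mul(-452373, Mul(Rational(1, 263706423), I, Add(-246, Mul(12, I)), Add(56190, Mul(2676, I)))), Rational(-110209, 18252)) = Add(Mul(Rational(-150791, 87902141), I, Add(-246, Mul(12, I)), Add(56190, Mul(2676, I))), Rational(-110209, 18252)) = Add(Rational(-110209, 18252), Mul(Rational(-150791, 87902141), I, Add(-246, Mul(12, I)), Add(56190, Mul(2676, I))))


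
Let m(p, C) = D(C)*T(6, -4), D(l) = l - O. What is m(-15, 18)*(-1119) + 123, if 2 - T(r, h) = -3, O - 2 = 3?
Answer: -72612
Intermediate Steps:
O = 5 (O = 2 + 3 = 5)
T(r, h) = 5 (T(r, h) = 2 - 1*(-3) = 2 + 3 = 5)
D(l) = -5 + l (D(l) = l - 1*5 = l - 5 = -5 + l)
m(p, C) = -25 + 5*C (m(p, C) = (-5 + C)*5 = -25 + 5*C)
m(-15, 18)*(-1119) + 123 = (-25 + 5*18)*(-1119) + 123 = (-25 + 90)*(-1119) + 123 = 65*(-1119) + 123 = -72735 + 123 = -72612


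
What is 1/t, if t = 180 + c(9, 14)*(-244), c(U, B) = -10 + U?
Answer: 1/424 ≈ 0.0023585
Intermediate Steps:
t = 424 (t = 180 + (-10 + 9)*(-244) = 180 - 1*(-244) = 180 + 244 = 424)
1/t = 1/424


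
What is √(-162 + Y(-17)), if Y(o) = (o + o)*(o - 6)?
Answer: 2*√155 ≈ 24.900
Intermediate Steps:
Y(o) = 2*o*(-6 + o) (Y(o) = (2*o)*(-6 + o) = 2*o*(-6 + o))
√(-162 + Y(-17)) = √(-162 + 2*(-17)*(-6 - 17)) = √(-162 + 2*(-17)*(-23)) = √(-162 + 782) = √620 = 2*√155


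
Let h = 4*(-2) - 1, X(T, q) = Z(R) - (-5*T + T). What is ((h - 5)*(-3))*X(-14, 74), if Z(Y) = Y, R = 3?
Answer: -2226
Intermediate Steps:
X(T, q) = 3 + 4*T (X(T, q) = 3 - (-5*T + T) = 3 - (-4)*T = 3 + 4*T)
h = -9 (h = -8 - 1 = -9)
((h - 5)*(-3))*X(-14, 74) = ((-9 - 5)*(-3))*(3 + 4*(-14)) = (-14*(-3))*(3 - 56) = 42*(-53) = -2226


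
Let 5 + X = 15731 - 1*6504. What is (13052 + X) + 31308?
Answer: 53582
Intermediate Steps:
X = 9222 (X = -5 + (15731 - 1*6504) = -5 + (15731 - 6504) = -5 + 9227 = 9222)
(13052 + X) + 31308 = (13052 + 9222) + 31308 = 22274 + 31308 = 53582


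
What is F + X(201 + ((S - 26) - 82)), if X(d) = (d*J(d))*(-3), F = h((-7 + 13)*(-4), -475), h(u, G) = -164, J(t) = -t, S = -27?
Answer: 12904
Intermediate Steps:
F = -164
X(d) = 3*d**2 (X(d) = (d*(-d))*(-3) = -d**2*(-3) = 3*d**2)
F + X(201 + ((S - 26) - 82)) = -164 + 3*(201 + ((-27 - 26) - 82))**2 = -164 + 3*(201 + (-53 - 82))**2 = -164 + 3*(201 - 135)**2 = -164 + 3*66**2 = -164 + 3*4356 = -164 + 13068 = 12904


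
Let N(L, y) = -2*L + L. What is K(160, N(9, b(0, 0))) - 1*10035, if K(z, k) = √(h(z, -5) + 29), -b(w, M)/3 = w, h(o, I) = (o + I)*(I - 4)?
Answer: -10035 + I*√1366 ≈ -10035.0 + 36.959*I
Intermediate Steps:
h(o, I) = (-4 + I)*(I + o) (h(o, I) = (I + o)*(-4 + I) = (-4 + I)*(I + o))
b(w, M) = -3*w
N(L, y) = -L
K(z, k) = √(74 - 9*z) (K(z, k) = √(((-5)² - 4*(-5) - 4*z - 5*z) + 29) = √((25 + 20 - 4*z - 5*z) + 29) = √((45 - 9*z) + 29) = √(74 - 9*z))
K(160, N(9, b(0, 0))) - 1*10035 = √(74 - 9*160) - 1*10035 = √(74 - 1440) - 10035 = √(-1366) - 10035 = I*√1366 - 10035 = -10035 + I*√1366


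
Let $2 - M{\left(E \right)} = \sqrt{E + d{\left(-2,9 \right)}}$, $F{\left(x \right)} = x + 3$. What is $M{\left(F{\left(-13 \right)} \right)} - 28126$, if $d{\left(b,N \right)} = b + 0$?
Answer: $-28124 - 2 i \sqrt{3} \approx -28124.0 - 3.4641 i$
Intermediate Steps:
$F{\left(x \right)} = 3 + x$
$d{\left(b,N \right)} = b$
$M{\left(E \right)} = 2 - \sqrt{-2 + E}$ ($M{\left(E \right)} = 2 - \sqrt{E - 2} = 2 - \sqrt{-2 + E}$)
$M{\left(F{\left(-13 \right)} \right)} - 28126 = \left(2 - \sqrt{-2 + \left(3 - 13\right)}\right) - 28126 = \left(2 - \sqrt{-2 - 10}\right) - 28126 = \left(2 - \sqrt{-12}\right) - 28126 = \left(2 - 2 i \sqrt{3}\right) - 28126 = -28124 - 2 i \sqrt{3}$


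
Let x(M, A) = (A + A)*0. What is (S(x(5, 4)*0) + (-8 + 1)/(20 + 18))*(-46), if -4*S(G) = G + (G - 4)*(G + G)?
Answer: 161/19 ≈ 8.4737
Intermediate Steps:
x(M, A) = 0 (x(M, A) = (2*A)*0 = 0)
S(G) = -G/4 - G*(-4 + G)/2 (S(G) = -(G + (G - 4)*(G + G))/4 = -(G + (-4 + G)*(2*G))/4 = -(G + 2*G*(-4 + G))/4 = -G/4 - G*(-4 + G)/2)
(S(x(5, 4)*0) + (-8 + 1)/(20 + 18))*(-46) = ((0*0)*(7 - 0*0)/4 + (-8 + 1)/(20 + 18))*(-46) = ((¼)*0*(7 - 2*0) - 7/38)*(-46) = ((¼)*0*(7 + 0) - 7*1/38)*(-46) = ((¼)*0*7 - 7/38)*(-46) = (0 - 7/38)*(-46) = -7/38*(-46) = 161/19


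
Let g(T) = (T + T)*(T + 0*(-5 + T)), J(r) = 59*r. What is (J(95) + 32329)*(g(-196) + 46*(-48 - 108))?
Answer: 2642330704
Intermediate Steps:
g(T) = 2*T² (g(T) = (2*T)*(T + 0) = (2*T)*T = 2*T²)
(J(95) + 32329)*(g(-196) + 46*(-48 - 108)) = (59*95 + 32329)*(2*(-196)² + 46*(-48 - 108)) = (5605 + 32329)*(2*38416 + 46*(-156)) = 37934*(76832 - 7176) = 37934*69656 = 2642330704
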